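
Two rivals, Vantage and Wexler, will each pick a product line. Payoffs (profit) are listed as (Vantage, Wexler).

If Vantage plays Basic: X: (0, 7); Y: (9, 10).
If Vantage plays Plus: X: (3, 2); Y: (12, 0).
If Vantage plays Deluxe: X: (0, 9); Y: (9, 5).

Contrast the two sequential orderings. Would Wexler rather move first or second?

If Vantage leads: Wexler's best replies are Basic→Y, Plus→X, Deluxe→X; Vantage's induced payoffs 9, 3, 0; outcome (Basic, Y), payoffs (9, 10).
If Wexler leads: Vantage's best replies are X→Plus, Y→Plus; Wexler's induced payoffs 2, 0; outcome (Plus, X), payoffs (3, 2).
Wexler gets 2 moving first and 10 moving second, so Wexler prefers to move second.

second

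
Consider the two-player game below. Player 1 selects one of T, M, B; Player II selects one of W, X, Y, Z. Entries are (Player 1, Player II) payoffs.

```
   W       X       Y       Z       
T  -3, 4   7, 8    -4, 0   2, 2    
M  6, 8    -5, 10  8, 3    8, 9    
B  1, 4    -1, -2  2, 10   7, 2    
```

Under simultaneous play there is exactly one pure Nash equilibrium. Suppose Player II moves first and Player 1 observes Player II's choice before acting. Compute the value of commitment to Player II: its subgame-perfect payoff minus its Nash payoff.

1

Work backward from Player 1's decision.
- W: BR = M, leader payoff 8.
- X: BR = T, leader payoff 8.
- Y: BR = M, leader payoff 3.
- Z: BR = M, leader payoff 9.
Player II's induced payoffs are 8, 8, 3, 9, so Player II commits to Z. Subgame-perfect outcome: (M, Z) with payoffs (8, 9).
Now find the simultaneous Nash equilibrium.
Player 1's best replies: W→M; X→T; Y→M; Z→M.
Player II's best replies: T→X; M→X; B→Y.
Only (T, X) has each player best-responding; Nash payoffs (7, 8).
Player II's commitment gain: 9 − 8 = 1.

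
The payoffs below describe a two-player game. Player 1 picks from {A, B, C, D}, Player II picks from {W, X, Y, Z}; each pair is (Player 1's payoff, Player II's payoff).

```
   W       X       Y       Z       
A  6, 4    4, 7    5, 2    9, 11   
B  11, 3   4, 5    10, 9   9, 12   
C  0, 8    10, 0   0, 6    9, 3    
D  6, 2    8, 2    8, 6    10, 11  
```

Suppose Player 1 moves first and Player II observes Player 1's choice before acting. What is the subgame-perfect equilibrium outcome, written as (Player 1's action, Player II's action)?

(D, Z)

Backward induction with Player 1 moving first.
- A → Player II plays Z (best of 4, 7, 2, 11); Player 1 gets 9.
- B → Player II plays Z (best of 3, 5, 9, 12); Player 1 gets 9.
- C → Player II plays W (best of 8, 0, 6, 3); Player 1 gets 0.
- D → Player II plays Z (best of 2, 2, 6, 11); Player 1 gets 10.
Maximizing over 9, 9, 0, 10, Player 1 chooses D. Subgame-perfect outcome: (D, Z) with payoffs (10, 11).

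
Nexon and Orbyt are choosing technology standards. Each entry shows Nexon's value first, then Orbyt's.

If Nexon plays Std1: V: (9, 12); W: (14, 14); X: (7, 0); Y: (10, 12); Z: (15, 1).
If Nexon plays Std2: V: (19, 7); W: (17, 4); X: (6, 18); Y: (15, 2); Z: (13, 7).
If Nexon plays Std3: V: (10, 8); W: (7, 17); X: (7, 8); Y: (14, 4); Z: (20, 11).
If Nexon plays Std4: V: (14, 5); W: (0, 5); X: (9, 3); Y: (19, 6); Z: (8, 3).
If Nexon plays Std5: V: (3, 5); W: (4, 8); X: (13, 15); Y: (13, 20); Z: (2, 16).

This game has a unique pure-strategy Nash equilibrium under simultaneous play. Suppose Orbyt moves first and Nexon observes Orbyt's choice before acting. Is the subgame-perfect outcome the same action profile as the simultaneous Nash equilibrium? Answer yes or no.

Backward induction with Orbyt moving first.
- V: BR = Std2, leader payoff 7.
- W: BR = Std2, leader payoff 4.
- X: BR = Std5, leader payoff 15.
- Y: BR = Std4, leader payoff 6.
- Z: BR = Std3, leader payoff 11.
Orbyt's induced payoffs are 7, 4, 15, 6, 11, so Orbyt commits to X. Subgame-perfect outcome: (Std5, X) with payoffs (13, 15).
For the simultaneous game, intersect best replies.
Nexon's best replies: V→Std2; W→Std2; X→Std5; Y→Std4; Z→Std3.
Orbyt's best replies: Std1→W; Std2→X; Std3→W; Std4→Y; Std5→Y.
Only (Std4, Y) has each player best-responding; Nash payoffs (19, 6).
Sequential outcome (Std5, X) differs from the Nash profile (Std4, Y).

no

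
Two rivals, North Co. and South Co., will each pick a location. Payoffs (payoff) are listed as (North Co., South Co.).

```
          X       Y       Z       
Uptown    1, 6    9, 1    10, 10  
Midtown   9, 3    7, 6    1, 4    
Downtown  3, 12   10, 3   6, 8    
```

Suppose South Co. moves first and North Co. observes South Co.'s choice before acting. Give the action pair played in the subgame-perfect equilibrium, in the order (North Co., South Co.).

Solve by backward induction (South Co. leads).
- X: North Co. compares 1, 9, 3 and picks Midtown; South Co. would get 3.
- Y: North Co. compares 9, 7, 10 and picks Downtown; South Co. would get 3.
- Z: North Co. compares 10, 1, 6 and picks Uptown; South Co. would get 10.
Among 3, 3, 10, the best is 10 at Z. Subgame-perfect outcome: (Uptown, Z) with payoffs (10, 10).

(Uptown, Z)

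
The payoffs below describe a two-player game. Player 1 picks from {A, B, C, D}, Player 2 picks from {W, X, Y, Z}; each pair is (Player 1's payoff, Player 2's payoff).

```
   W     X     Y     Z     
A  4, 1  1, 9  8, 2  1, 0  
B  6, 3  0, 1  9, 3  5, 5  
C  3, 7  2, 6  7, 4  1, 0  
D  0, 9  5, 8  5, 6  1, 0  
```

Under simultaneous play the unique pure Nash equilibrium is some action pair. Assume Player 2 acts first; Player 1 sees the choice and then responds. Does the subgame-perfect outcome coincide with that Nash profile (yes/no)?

Backward induction with Player 2 moving first.
- W: Player 1 compares 4, 6, 3, 0 and picks B; Player 2 would get 3.
- X: Player 1 compares 1, 0, 2, 5 and picks D; Player 2 would get 8.
- Y: Player 1 compares 8, 9, 7, 5 and picks B; Player 2 would get 3.
- Z: Player 1 compares 1, 5, 1, 1 and picks B; Player 2 would get 5.
Player 2's induced payoffs are 3, 8, 3, 5, so Player 2 commits to X. Subgame-perfect outcome: (D, X) with payoffs (5, 8).
Now find the simultaneous Nash equilibrium.
Player 1's best replies: W→B; X→D; Y→B; Z→B.
Player 2's best replies: A→X; B→Z; C→W; D→W.
The unique mutual best reply is (B, Z), giving (5, 5).
Sequential outcome (D, X) differs from the Nash profile (B, Z).

no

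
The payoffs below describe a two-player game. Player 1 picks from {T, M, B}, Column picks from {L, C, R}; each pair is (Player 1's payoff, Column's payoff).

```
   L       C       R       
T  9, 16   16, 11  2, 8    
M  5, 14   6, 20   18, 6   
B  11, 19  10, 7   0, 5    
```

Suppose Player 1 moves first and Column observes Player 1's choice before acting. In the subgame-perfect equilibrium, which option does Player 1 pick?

B

Backward induction with Player 1 moving first.
- T → Column plays L (best of 16, 11, 8); Player 1 gets 9.
- M → Column plays C (best of 14, 20, 6); Player 1 gets 6.
- B → Column plays L (best of 19, 7, 5); Player 1 gets 11.
Maximizing over 9, 6, 11, Player 1 chooses B. Subgame-perfect outcome: (B, L) with payoffs (11, 19).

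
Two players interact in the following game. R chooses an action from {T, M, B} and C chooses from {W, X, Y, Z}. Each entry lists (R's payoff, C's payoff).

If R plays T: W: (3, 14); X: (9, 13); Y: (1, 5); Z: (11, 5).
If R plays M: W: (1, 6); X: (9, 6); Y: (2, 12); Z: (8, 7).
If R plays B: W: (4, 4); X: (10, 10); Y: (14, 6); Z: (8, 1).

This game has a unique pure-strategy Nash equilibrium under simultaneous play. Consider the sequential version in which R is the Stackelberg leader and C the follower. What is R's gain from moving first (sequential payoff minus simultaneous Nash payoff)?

0

Work backward from C's decision.
- T → C plays W (best of 14, 13, 5, 5); R gets 3.
- M → C plays Y (best of 6, 6, 12, 7); R gets 2.
- B → C plays X (best of 4, 10, 6, 1); R gets 10.
Among 3, 2, 10, the best is 10 at B. Subgame-perfect outcome: (B, X) with payoffs (10, 10).
Now find the simultaneous Nash equilibrium.
R's best replies: W→B; X→B; Y→B; Z→T.
C's best replies: T→W; M→Y; B→X.
The unique mutual best reply is (B, X), giving (10, 10).
R's commitment gain: 10 − 10 = 0.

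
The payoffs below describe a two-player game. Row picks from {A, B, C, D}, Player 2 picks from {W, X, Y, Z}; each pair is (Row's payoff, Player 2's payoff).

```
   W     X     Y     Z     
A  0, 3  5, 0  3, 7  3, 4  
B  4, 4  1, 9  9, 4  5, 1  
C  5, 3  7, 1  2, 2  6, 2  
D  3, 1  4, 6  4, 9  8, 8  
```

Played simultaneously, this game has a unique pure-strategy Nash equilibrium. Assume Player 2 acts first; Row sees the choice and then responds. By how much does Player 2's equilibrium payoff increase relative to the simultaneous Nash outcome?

Backward induction with Player 2 moving first.
- W: Row compares 0, 4, 5, 3 and picks C; Player 2 would get 3.
- X: Row compares 5, 1, 7, 4 and picks C; Player 2 would get 1.
- Y: Row compares 3, 9, 2, 4 and picks B; Player 2 would get 4.
- Z: Row compares 3, 5, 6, 8 and picks D; Player 2 would get 8.
Maximizing over 3, 1, 4, 8, Player 2 chooses Z. Subgame-perfect outcome: (D, Z) with payoffs (8, 8).
For the simultaneous game, intersect best replies.
Row's best replies: W→C; X→C; Y→B; Z→D.
Player 2's best replies: A→Y; B→X; C→W; D→Y.
Only (C, W) has each player best-responding; Nash payoffs (5, 3).
Player 2's commitment gain: 8 − 3 = 5.

5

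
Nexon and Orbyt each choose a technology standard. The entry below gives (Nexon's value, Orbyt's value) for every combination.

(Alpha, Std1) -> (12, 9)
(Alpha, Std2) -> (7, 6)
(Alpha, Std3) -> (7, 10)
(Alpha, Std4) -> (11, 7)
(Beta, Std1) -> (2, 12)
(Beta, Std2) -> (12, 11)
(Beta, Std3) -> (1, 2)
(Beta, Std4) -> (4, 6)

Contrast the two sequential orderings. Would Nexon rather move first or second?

If Nexon leads: Orbyt's best replies are Alpha→Std3, Beta→Std1; Nexon's induced payoffs 7, 2; outcome (Alpha, Std3), payoffs (7, 10).
If Orbyt leads: Nexon's best replies are Std1→Alpha, Std2→Beta, Std3→Alpha, Std4→Alpha; Orbyt's induced payoffs 9, 11, 10, 7; outcome (Beta, Std2), payoffs (12, 11).
Nexon gets 7 moving first and 12 moving second, so Nexon prefers to move second.

second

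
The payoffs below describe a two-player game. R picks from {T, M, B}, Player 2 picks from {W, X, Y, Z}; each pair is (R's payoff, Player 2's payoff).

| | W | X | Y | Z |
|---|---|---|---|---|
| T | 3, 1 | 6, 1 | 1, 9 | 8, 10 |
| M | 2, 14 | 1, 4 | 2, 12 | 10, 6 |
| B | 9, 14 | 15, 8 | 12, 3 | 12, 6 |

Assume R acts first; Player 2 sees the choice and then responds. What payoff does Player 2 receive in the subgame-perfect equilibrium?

14

Backward induction with R moving first.
- T: BR = Z, leader payoff 8.
- M: BR = W, leader payoff 2.
- B: BR = W, leader payoff 9.
Among 8, 2, 9, the best is 9 at B. Subgame-perfect outcome: (B, W) with payoffs (9, 14).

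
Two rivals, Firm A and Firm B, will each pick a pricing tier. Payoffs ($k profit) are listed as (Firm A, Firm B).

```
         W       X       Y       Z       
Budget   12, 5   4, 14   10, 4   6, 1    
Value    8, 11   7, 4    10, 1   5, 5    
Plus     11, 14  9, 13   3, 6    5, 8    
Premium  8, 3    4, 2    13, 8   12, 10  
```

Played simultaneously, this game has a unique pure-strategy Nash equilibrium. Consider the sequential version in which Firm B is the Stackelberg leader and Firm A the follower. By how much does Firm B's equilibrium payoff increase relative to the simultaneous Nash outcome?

Firm A best-responds to each possible Firm B move:
- W → Firm A plays Budget (best of 12, 8, 11, 8); Firm B gets 5.
- X → Firm A plays Plus (best of 4, 7, 9, 4); Firm B gets 13.
- Y → Firm A plays Premium (best of 10, 10, 3, 13); Firm B gets 8.
- Z → Firm A plays Premium (best of 6, 5, 5, 12); Firm B gets 10.
Firm B's induced payoffs are 5, 13, 8, 10, so Firm B commits to X. Subgame-perfect outcome: (Plus, X) with payoffs (9, 13).
Under simultaneous play:
Firm A's best replies: W→Budget; X→Plus; Y→Premium; Z→Premium.
Firm B's best replies: Budget→X; Value→W; Plus→W; Premium→Z.
Only (Premium, Z) has each player best-responding; Nash payoffs (12, 10).
Firm B's commitment gain: 13 − 10 = 3.

3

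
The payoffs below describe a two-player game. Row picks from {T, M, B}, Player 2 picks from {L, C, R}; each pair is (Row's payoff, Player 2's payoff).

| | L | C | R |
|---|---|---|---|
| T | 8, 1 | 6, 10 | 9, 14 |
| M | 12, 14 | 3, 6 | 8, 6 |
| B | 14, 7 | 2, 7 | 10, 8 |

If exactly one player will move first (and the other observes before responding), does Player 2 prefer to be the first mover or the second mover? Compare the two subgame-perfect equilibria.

If Row leads: Player 2's best replies are T→R, M→L, B→R; Row's induced payoffs 9, 12, 10; outcome (M, L), payoffs (12, 14).
If Player 2 leads: Row's best replies are L→B, C→T, R→B; Player 2's induced payoffs 7, 10, 8; outcome (T, C), payoffs (6, 10).
Player 2 gets 10 moving first and 14 moving second, so Player 2 prefers to move second.

second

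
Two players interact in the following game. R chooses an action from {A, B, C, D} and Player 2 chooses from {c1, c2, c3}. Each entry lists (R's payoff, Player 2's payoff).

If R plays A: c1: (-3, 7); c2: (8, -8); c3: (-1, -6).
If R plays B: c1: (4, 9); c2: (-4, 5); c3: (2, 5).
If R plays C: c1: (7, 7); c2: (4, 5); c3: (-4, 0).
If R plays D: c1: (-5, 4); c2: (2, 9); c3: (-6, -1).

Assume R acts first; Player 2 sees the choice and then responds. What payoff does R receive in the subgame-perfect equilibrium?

7

Player 2 best-responds to each possible R move:
- A: Player 2 compares 7, -8, -6 and picks c1; R would get -3.
- B: Player 2 compares 9, 5, 5 and picks c1; R would get 4.
- C: Player 2 compares 7, 5, 0 and picks c1; R would get 7.
- D: Player 2 compares 4, 9, -1 and picks c2; R would get 2.
Maximizing over -3, 4, 7, 2, R chooses C. Subgame-perfect outcome: (C, c1) with payoffs (7, 7).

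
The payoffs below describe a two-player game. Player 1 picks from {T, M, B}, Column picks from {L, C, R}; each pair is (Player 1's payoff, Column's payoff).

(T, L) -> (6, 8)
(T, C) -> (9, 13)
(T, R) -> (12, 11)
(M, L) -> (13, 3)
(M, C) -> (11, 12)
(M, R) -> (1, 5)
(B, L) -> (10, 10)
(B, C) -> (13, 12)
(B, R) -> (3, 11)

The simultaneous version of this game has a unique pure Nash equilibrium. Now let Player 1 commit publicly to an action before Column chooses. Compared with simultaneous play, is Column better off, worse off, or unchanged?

Solve by backward induction (Player 1 leads).
- T → Column plays C (best of 8, 13, 11); Player 1 gets 9.
- M → Column plays C (best of 3, 12, 5); Player 1 gets 11.
- B → Column plays C (best of 10, 12, 11); Player 1 gets 13.
Player 1's induced payoffs are 9, 11, 13, so Player 1 commits to B. Subgame-perfect outcome: (B, C) with payoffs (13, 12).
Now find the simultaneous Nash equilibrium.
Player 1's best replies: L→M; C→B; R→T.
Column's best replies: T→C; M→C; B→C.
Only (B, C) has each player best-responding; Nash payoffs (13, 12).
Column earns 12 sequentially versus 12 at the Nash outcome: unchanged.

unchanged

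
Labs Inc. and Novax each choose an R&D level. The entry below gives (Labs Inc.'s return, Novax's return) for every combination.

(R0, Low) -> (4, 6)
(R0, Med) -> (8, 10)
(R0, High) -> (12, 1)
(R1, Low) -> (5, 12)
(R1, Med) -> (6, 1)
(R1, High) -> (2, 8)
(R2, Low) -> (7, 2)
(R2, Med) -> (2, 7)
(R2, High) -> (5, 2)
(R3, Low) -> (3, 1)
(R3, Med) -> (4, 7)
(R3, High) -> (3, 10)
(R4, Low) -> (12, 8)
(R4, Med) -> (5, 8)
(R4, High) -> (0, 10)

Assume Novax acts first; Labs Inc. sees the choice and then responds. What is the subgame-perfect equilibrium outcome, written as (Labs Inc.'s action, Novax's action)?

Backward induction with Novax moving first.
- Low: Labs Inc. compares 4, 5, 7, 3, 12 and picks R4; Novax would get 8.
- Med: Labs Inc. compares 8, 6, 2, 4, 5 and picks R0; Novax would get 10.
- High: Labs Inc. compares 12, 2, 5, 3, 0 and picks R0; Novax would get 1.
Among 8, 10, 1, the best is 10 at Med. Subgame-perfect outcome: (R0, Med) with payoffs (8, 10).

(R0, Med)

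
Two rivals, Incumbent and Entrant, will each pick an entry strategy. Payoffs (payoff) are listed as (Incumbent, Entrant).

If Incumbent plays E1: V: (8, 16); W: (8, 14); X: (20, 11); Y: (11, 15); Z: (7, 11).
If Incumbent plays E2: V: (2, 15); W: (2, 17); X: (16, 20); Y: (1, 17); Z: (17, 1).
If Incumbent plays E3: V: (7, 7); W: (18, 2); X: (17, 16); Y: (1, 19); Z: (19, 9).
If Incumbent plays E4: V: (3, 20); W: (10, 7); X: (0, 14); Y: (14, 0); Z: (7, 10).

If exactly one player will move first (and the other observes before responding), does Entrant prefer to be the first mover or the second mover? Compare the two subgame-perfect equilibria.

If Incumbent leads: Entrant's best replies are E1→V, E2→X, E3→Y, E4→V; Incumbent's induced payoffs 8, 16, 1, 3; outcome (E2, X), payoffs (16, 20).
If Entrant leads: Incumbent's best replies are V→E1, W→E3, X→E1, Y→E4, Z→E3; Entrant's induced payoffs 16, 2, 11, 0, 9; outcome (E1, V), payoffs (8, 16).
Entrant gets 16 moving first and 20 moving second, so Entrant prefers to move second.

second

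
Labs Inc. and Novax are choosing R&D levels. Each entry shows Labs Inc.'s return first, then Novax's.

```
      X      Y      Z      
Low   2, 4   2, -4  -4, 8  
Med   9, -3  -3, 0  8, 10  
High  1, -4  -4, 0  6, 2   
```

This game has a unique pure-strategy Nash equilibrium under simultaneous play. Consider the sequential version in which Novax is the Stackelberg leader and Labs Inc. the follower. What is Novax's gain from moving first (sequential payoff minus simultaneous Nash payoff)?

Labs Inc. best-responds to each possible Novax move:
- X → Labs Inc. plays Med (best of 2, 9, 1); Novax gets -3.
- Y → Labs Inc. plays Low (best of 2, -3, -4); Novax gets -4.
- Z → Labs Inc. plays Med (best of -4, 8, 6); Novax gets 10.
Maximizing over -3, -4, 10, Novax chooses Z. Subgame-perfect outcome: (Med, Z) with payoffs (8, 10).
For the simultaneous game, intersect best replies.
Labs Inc.'s best replies: X→Med; Y→Low; Z→Med.
Novax's best replies: Low→Z; Med→Z; High→Z.
The unique mutual best reply is (Med, Z), giving (8, 10).
Novax's commitment gain: 10 − 10 = 0.

0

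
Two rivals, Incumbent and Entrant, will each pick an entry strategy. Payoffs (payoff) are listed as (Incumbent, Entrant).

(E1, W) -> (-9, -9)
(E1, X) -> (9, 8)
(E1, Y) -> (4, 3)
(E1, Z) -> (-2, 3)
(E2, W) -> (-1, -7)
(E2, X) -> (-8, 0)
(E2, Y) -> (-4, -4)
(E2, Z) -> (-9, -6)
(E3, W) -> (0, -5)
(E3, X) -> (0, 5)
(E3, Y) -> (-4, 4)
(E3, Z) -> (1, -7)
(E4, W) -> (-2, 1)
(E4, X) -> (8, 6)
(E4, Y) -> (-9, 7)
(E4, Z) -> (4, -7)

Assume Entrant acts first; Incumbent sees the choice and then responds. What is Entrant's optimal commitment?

Incumbent best-responds to each possible Entrant move:
- W: BR = E3, leader payoff -5.
- X: BR = E1, leader payoff 8.
- Y: BR = E1, leader payoff 3.
- Z: BR = E4, leader payoff -7.
Entrant's induced payoffs are -5, 8, 3, -7, so Entrant commits to X. Subgame-perfect outcome: (E1, X) with payoffs (9, 8).

X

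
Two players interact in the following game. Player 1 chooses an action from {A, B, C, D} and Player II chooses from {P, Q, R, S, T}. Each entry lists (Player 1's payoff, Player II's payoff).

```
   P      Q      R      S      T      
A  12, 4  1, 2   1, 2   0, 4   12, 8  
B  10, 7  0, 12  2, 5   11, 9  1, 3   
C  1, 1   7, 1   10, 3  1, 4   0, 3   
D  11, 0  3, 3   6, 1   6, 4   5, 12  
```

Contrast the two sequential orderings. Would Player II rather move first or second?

If Player 1 leads: Player II's best replies are A→T, B→Q, C→S, D→T; Player 1's induced payoffs 12, 0, 1, 5; outcome (A, T), payoffs (12, 8).
If Player II leads: Player 1's best replies are P→A, Q→C, R→C, S→B, T→A; Player II's induced payoffs 4, 1, 3, 9, 8; outcome (B, S), payoffs (11, 9).
Player II gets 9 moving first and 8 moving second, so Player II prefers to move first.

first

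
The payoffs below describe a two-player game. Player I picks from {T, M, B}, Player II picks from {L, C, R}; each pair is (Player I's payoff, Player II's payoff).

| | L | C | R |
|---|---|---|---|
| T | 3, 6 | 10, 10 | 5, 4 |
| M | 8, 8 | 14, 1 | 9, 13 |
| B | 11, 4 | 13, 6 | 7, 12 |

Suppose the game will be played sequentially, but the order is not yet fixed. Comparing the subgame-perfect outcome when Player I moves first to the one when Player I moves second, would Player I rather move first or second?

If Player I leads: Player II's best replies are T→C, M→R, B→R; Player I's induced payoffs 10, 9, 7; outcome (T, C), payoffs (10, 10).
If Player II leads: Player I's best replies are L→B, C→M, R→M; Player II's induced payoffs 4, 1, 13; outcome (M, R), payoffs (9, 13).
Player I gets 10 moving first and 9 moving second, so Player I prefers to move first.

first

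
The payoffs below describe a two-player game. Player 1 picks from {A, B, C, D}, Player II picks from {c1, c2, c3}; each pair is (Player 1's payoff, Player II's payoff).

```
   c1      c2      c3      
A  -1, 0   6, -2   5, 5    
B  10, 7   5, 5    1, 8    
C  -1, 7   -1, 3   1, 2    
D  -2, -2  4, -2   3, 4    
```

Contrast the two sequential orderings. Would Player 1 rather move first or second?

second

If Player 1 leads: Player II's best replies are A→c3, B→c3, C→c1, D→c3; Player 1's induced payoffs 5, 1, -1, 3; outcome (A, c3), payoffs (5, 5).
If Player II leads: Player 1's best replies are c1→B, c2→A, c3→A; Player II's induced payoffs 7, -2, 5; outcome (B, c1), payoffs (10, 7).
Player 1 gets 5 moving first and 10 moving second, so Player 1 prefers to move second.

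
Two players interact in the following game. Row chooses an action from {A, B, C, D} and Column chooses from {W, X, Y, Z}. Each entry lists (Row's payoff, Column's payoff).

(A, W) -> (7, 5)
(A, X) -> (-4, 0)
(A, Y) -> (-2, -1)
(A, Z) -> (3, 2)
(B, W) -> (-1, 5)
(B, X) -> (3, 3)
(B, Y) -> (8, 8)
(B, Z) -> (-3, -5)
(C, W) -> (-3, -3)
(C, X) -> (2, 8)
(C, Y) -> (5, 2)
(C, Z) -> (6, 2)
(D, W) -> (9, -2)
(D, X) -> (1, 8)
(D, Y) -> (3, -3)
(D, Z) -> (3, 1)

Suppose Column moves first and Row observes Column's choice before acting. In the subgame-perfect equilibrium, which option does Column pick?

Y

Row best-responds to each possible Column move:
- W → Row plays D (best of 7, -1, -3, 9); Column gets -2.
- X → Row plays B (best of -4, 3, 2, 1); Column gets 3.
- Y → Row plays B (best of -2, 8, 5, 3); Column gets 8.
- Z → Row plays C (best of 3, -3, 6, 3); Column gets 2.
Maximizing over -2, 3, 8, 2, Column chooses Y. Subgame-perfect outcome: (B, Y) with payoffs (8, 8).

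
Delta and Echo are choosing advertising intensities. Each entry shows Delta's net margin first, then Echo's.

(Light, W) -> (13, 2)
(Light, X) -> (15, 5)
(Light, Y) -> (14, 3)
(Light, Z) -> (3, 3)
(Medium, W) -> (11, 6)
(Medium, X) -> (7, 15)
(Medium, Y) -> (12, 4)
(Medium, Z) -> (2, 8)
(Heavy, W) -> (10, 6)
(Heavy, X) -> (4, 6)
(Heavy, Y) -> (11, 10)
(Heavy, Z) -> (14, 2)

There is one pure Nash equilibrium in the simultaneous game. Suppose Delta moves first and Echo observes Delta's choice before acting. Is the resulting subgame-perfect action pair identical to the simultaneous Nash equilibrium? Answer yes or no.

Work backward from Echo's decision.
- Light → Echo plays X (best of 2, 5, 3, 3); Delta gets 15.
- Medium → Echo plays X (best of 6, 15, 4, 8); Delta gets 7.
- Heavy → Echo plays Y (best of 6, 6, 10, 2); Delta gets 11.
Among 15, 7, 11, the best is 15 at Light. Subgame-perfect outcome: (Light, X) with payoffs (15, 5).
Under simultaneous play:
Delta's best replies: W→Light; X→Light; Y→Light; Z→Heavy.
Echo's best replies: Light→X; Medium→X; Heavy→Y.
Only (Light, X) has each player best-responding; Nash payoffs (15, 5).
Sequential outcome (Light, X) coincides with the Nash profile (Light, X).

yes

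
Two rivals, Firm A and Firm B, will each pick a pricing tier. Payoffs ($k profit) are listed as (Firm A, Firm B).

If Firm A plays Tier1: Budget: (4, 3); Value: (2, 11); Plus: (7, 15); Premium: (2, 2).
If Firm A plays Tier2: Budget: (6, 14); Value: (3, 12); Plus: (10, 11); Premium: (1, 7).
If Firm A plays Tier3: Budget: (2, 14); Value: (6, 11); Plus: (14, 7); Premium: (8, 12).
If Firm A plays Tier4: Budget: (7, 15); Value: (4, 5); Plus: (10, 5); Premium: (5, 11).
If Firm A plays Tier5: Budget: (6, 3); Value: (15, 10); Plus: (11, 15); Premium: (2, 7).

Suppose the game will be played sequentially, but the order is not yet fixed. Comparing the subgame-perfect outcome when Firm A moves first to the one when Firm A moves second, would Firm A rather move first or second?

If Firm A leads: Firm B's best replies are Tier1→Plus, Tier2→Budget, Tier3→Budget, Tier4→Budget, Tier5→Plus; Firm A's induced payoffs 7, 6, 2, 7, 11; outcome (Tier5, Plus), payoffs (11, 15).
If Firm B leads: Firm A's best replies are Budget→Tier4, Value→Tier5, Plus→Tier3, Premium→Tier3; Firm B's induced payoffs 15, 10, 7, 12; outcome (Tier4, Budget), payoffs (7, 15).
Firm A gets 11 moving first and 7 moving second, so Firm A prefers to move first.

first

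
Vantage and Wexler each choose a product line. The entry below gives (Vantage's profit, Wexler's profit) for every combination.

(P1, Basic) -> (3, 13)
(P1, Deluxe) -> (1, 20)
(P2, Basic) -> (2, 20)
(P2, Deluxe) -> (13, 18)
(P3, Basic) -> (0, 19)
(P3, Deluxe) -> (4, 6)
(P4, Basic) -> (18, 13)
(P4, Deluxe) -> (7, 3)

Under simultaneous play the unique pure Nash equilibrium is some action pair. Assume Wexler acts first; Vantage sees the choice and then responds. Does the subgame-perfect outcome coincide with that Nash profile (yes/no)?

no

Backward induction with Wexler moving first.
- Basic → Vantage plays P4 (best of 3, 2, 0, 18); Wexler gets 13.
- Deluxe → Vantage plays P2 (best of 1, 13, 4, 7); Wexler gets 18.
Wexler's induced payoffs are 13, 18, so Wexler commits to Deluxe. Subgame-perfect outcome: (P2, Deluxe) with payoffs (13, 18).
Under simultaneous play:
Vantage's best replies: Basic→P4; Deluxe→P2.
Wexler's best replies: P1→Deluxe; P2→Basic; P3→Basic; P4→Basic.
The unique mutual best reply is (P4, Basic), giving (18, 13).
Sequential outcome (P2, Deluxe) differs from the Nash profile (P4, Basic).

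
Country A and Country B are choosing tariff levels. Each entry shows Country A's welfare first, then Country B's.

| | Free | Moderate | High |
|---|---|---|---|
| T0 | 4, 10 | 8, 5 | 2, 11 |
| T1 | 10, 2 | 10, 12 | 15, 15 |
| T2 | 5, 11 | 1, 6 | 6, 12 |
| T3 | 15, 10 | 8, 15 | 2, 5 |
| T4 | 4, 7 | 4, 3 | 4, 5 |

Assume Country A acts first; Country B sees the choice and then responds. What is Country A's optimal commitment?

T1

Solve by backward induction (Country A leads).
- T0: BR = High, leader payoff 2.
- T1: BR = High, leader payoff 15.
- T2: BR = High, leader payoff 6.
- T3: BR = Moderate, leader payoff 8.
- T4: BR = Free, leader payoff 4.
Country A's induced payoffs are 2, 15, 6, 8, 4, so Country A commits to T1. Subgame-perfect outcome: (T1, High) with payoffs (15, 15).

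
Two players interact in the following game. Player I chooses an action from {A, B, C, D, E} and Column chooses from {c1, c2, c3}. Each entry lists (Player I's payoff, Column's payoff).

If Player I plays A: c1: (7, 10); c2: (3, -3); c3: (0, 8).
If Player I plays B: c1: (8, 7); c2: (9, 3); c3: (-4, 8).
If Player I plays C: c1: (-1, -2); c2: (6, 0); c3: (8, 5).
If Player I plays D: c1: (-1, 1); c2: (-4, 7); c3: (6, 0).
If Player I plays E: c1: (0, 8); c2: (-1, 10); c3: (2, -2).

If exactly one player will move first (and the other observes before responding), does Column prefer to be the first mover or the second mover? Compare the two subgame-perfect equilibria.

If Player I leads: Column's best replies are A→c1, B→c3, C→c3, D→c2, E→c2; Player I's induced payoffs 7, -4, 8, -4, -1; outcome (C, c3), payoffs (8, 5).
If Column leads: Player I's best replies are c1→B, c2→B, c3→C; Column's induced payoffs 7, 3, 5; outcome (B, c1), payoffs (8, 7).
Column gets 7 moving first and 5 moving second, so Column prefers to move first.

first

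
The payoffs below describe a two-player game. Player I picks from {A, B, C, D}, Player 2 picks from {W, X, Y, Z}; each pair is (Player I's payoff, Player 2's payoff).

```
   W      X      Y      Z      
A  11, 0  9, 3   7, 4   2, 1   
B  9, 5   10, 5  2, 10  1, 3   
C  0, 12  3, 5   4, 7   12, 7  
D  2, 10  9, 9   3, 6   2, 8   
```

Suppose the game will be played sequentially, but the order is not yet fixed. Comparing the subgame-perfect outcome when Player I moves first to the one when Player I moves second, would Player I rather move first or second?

If Player I leads: Player 2's best replies are A→Y, B→Y, C→W, D→W; Player I's induced payoffs 7, 2, 0, 2; outcome (A, Y), payoffs (7, 4).
If Player 2 leads: Player I's best replies are W→A, X→B, Y→A, Z→C; Player 2's induced payoffs 0, 5, 4, 7; outcome (C, Z), payoffs (12, 7).
Player I gets 7 moving first and 12 moving second, so Player I prefers to move second.

second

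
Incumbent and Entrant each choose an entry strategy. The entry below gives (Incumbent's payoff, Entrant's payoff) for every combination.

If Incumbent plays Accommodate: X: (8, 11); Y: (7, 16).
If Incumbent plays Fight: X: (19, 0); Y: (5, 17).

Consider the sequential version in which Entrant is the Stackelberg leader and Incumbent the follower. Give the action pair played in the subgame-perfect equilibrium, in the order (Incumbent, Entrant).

(Accommodate, Y)

Backward induction with Entrant moving first.
- X: BR = Fight, leader payoff 0.
- Y: BR = Accommodate, leader payoff 16.
Among 0, 16, the best is 16 at Y. Subgame-perfect outcome: (Accommodate, Y) with payoffs (7, 16).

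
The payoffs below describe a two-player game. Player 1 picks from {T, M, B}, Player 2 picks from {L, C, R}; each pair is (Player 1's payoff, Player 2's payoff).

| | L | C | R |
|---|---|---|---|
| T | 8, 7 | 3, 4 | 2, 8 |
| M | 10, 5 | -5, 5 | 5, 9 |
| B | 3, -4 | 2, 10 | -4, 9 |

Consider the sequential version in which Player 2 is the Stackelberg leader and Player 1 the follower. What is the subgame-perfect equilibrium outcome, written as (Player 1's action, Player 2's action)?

Solve by backward induction (Player 2 leads).
- L: BR = M, leader payoff 5.
- C: BR = T, leader payoff 4.
- R: BR = M, leader payoff 9.
Maximizing over 5, 4, 9, Player 2 chooses R. Subgame-perfect outcome: (M, R) with payoffs (5, 9).

(M, R)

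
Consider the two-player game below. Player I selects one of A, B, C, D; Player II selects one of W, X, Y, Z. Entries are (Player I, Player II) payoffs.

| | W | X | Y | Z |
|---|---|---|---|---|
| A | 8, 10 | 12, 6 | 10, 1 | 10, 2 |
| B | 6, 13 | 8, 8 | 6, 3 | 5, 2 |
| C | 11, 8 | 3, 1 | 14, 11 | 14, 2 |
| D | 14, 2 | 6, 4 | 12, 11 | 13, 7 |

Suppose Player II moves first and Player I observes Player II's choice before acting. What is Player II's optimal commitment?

Player I best-responds to each possible Player II move:
- W: BR = D, leader payoff 2.
- X: BR = A, leader payoff 6.
- Y: BR = C, leader payoff 11.
- Z: BR = C, leader payoff 2.
Maximizing over 2, 6, 11, 2, Player II chooses Y. Subgame-perfect outcome: (C, Y) with payoffs (14, 11).

Y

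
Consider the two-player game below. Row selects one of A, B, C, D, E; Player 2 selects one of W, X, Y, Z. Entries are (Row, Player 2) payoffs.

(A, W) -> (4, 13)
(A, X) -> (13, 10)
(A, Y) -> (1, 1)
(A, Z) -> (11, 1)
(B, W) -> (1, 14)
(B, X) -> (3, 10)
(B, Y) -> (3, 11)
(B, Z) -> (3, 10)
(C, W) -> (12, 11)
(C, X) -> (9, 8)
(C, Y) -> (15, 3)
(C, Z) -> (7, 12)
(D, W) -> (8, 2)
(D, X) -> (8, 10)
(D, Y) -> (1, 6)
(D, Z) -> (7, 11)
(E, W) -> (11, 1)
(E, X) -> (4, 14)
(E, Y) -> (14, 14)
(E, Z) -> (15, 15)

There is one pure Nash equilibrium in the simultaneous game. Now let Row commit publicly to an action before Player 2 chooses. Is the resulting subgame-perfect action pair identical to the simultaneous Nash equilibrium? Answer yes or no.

yes

Backward induction with Row moving first.
- A → Player 2 plays W (best of 13, 10, 1, 1); Row gets 4.
- B → Player 2 plays W (best of 14, 10, 11, 10); Row gets 1.
- C → Player 2 plays Z (best of 11, 8, 3, 12); Row gets 7.
- D → Player 2 plays Z (best of 2, 10, 6, 11); Row gets 7.
- E → Player 2 plays Z (best of 1, 14, 14, 15); Row gets 15.
Row's induced payoffs are 4, 1, 7, 7, 15, so Row commits to E. Subgame-perfect outcome: (E, Z) with payoffs (15, 15).
For the simultaneous game, intersect best replies.
Row's best replies: W→C; X→A; Y→C; Z→E.
Player 2's best replies: A→W; B→W; C→Z; D→Z; E→Z.
Only (E, Z) has each player best-responding; Nash payoffs (15, 15).
Sequential outcome (E, Z) coincides with the Nash profile (E, Z).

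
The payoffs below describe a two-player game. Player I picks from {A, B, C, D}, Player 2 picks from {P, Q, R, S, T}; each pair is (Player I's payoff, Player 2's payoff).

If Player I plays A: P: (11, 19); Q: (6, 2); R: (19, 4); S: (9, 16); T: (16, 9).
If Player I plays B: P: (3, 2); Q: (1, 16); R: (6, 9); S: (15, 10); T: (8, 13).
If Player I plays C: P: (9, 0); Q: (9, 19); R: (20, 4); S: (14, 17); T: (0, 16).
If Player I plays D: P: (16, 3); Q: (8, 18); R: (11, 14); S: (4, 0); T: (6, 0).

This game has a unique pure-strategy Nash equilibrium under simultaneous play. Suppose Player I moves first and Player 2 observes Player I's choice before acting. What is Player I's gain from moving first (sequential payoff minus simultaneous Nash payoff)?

Backward induction with Player I moving first.
- A: Player 2 compares 19, 2, 4, 16, 9 and picks P; Player I would get 11.
- B: Player 2 compares 2, 16, 9, 10, 13 and picks Q; Player I would get 1.
- C: Player 2 compares 0, 19, 4, 17, 16 and picks Q; Player I would get 9.
- D: Player 2 compares 3, 18, 14, 0, 0 and picks Q; Player I would get 8.
Player I's induced payoffs are 11, 1, 9, 8, so Player I commits to A. Subgame-perfect outcome: (A, P) with payoffs (11, 19).
Under simultaneous play:
Player I's best replies: P→D; Q→C; R→C; S→B; T→A.
Player 2's best replies: A→P; B→Q; C→Q; D→Q.
Only (C, Q) has each player best-responding; Nash payoffs (9, 19).
Player I's commitment gain: 11 − 9 = 2.

2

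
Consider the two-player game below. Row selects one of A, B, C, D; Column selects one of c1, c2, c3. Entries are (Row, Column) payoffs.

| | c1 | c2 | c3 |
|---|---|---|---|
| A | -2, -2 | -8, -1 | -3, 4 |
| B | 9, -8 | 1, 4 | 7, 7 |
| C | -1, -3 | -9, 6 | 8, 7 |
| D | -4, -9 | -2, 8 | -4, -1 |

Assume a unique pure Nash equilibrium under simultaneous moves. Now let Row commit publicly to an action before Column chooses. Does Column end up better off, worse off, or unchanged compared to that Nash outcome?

Work backward from Column's decision.
- A: Column compares -2, -1, 4 and picks c3; Row would get -3.
- B: Column compares -8, 4, 7 and picks c3; Row would get 7.
- C: Column compares -3, 6, 7 and picks c3; Row would get 8.
- D: Column compares -9, 8, -1 and picks c2; Row would get -2.
Row's induced payoffs are -3, 7, 8, -2, so Row commits to C. Subgame-perfect outcome: (C, c3) with payoffs (8, 7).
Now find the simultaneous Nash equilibrium.
Row's best replies: c1→B; c2→B; c3→C.
Column's best replies: A→c3; B→c3; C→c3; D→c2.
Only (C, c3) has each player best-responding; Nash payoffs (8, 7).
Column earns 7 sequentially versus 7 at the Nash outcome: unchanged.

unchanged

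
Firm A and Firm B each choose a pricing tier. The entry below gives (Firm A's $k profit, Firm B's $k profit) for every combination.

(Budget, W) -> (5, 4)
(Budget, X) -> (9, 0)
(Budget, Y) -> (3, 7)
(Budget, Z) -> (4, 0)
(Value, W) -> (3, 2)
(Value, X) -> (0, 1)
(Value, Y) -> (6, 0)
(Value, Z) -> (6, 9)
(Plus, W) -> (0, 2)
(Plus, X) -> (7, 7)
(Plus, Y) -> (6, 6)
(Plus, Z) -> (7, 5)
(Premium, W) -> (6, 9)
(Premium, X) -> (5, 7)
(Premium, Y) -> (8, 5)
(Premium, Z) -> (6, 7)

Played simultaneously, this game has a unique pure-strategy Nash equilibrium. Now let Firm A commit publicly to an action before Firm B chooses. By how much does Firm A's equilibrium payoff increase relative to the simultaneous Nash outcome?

1

Firm B best-responds to each possible Firm A move:
- Budget: Firm B compares 4, 0, 7, 0 and picks Y; Firm A would get 3.
- Value: Firm B compares 2, 1, 0, 9 and picks Z; Firm A would get 6.
- Plus: Firm B compares 2, 7, 6, 5 and picks X; Firm A would get 7.
- Premium: Firm B compares 9, 7, 5, 7 and picks W; Firm A would get 6.
Firm A's induced payoffs are 3, 6, 7, 6, so Firm A commits to Plus. Subgame-perfect outcome: (Plus, X) with payoffs (7, 7).
Now find the simultaneous Nash equilibrium.
Firm A's best replies: W→Premium; X→Budget; Y→Premium; Z→Plus.
Firm B's best replies: Budget→Y; Value→Z; Plus→X; Premium→W.
The unique mutual best reply is (Premium, W), giving (6, 9).
Firm A's commitment gain: 7 − 6 = 1.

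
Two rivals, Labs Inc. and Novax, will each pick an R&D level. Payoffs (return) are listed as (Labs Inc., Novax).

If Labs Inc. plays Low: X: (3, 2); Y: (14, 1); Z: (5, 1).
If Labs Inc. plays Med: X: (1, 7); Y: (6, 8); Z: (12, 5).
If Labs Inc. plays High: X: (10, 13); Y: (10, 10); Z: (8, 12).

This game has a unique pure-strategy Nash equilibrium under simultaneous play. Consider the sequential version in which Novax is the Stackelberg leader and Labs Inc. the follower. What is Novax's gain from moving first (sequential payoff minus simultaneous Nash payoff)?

Backward induction with Novax moving first.
- X → Labs Inc. plays High (best of 3, 1, 10); Novax gets 13.
- Y → Labs Inc. plays Low (best of 14, 6, 10); Novax gets 1.
- Z → Labs Inc. plays Med (best of 5, 12, 8); Novax gets 5.
Novax's induced payoffs are 13, 1, 5, so Novax commits to X. Subgame-perfect outcome: (High, X) with payoffs (10, 13).
Under simultaneous play:
Labs Inc.'s best replies: X→High; Y→Low; Z→Med.
Novax's best replies: Low→X; Med→Y; High→X.
The unique mutual best reply is (High, X), giving (10, 13).
Novax's commitment gain: 13 − 13 = 0.

0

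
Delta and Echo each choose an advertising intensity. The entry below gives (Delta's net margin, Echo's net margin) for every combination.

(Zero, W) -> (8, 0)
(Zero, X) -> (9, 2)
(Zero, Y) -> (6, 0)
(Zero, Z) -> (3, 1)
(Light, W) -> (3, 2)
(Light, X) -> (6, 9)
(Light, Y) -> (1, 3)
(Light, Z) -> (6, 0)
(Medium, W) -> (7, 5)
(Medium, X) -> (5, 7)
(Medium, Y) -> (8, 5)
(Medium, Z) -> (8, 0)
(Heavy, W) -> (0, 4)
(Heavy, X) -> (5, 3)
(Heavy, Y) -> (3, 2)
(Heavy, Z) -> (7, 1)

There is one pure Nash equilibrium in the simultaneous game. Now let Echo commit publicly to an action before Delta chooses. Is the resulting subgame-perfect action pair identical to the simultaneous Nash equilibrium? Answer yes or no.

Work backward from Delta's decision.
- W → Delta plays Zero (best of 8, 3, 7, 0); Echo gets 0.
- X → Delta plays Zero (best of 9, 6, 5, 5); Echo gets 2.
- Y → Delta plays Medium (best of 6, 1, 8, 3); Echo gets 5.
- Z → Delta plays Medium (best of 3, 6, 8, 7); Echo gets 0.
Among 0, 2, 5, 0, the best is 5 at Y. Subgame-perfect outcome: (Medium, Y) with payoffs (8, 5).
For the simultaneous game, intersect best replies.
Delta's best replies: W→Zero; X→Zero; Y→Medium; Z→Medium.
Echo's best replies: Zero→X; Light→X; Medium→X; Heavy→W.
Only (Zero, X) has each player best-responding; Nash payoffs (9, 2).
Sequential outcome (Medium, Y) differs from the Nash profile (Zero, X).

no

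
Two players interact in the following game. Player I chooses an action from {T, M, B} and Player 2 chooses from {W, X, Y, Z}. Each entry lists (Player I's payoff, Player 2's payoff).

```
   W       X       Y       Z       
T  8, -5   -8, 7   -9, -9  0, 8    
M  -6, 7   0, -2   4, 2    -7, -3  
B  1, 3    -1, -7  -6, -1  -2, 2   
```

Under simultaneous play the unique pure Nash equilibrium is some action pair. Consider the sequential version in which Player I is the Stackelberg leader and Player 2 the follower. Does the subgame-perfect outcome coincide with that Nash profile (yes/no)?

Work backward from Player 2's decision.
- T → Player 2 plays Z (best of -5, 7, -9, 8); Player I gets 0.
- M → Player 2 plays W (best of 7, -2, 2, -3); Player I gets -6.
- B → Player 2 plays W (best of 3, -7, -1, 2); Player I gets 1.
Maximizing over 0, -6, 1, Player I chooses B. Subgame-perfect outcome: (B, W) with payoffs (1, 3).
Under simultaneous play:
Player I's best replies: W→T; X→M; Y→M; Z→T.
Player 2's best replies: T→Z; M→W; B→W.
The unique mutual best reply is (T, Z), giving (0, 8).
Sequential outcome (B, W) differs from the Nash profile (T, Z).

no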